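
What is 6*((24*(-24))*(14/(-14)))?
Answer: 3456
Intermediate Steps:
6*((24*(-24))*(14/(-14))) = 6*(-8064*(-1)/14) = 6*(-576*(-1)) = 6*576 = 3456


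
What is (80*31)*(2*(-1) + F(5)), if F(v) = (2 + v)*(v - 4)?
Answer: 12400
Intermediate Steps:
F(v) = (-4 + v)*(2 + v) (F(v) = (2 + v)*(-4 + v) = (-4 + v)*(2 + v))
(80*31)*(2*(-1) + F(5)) = (80*31)*(2*(-1) + (-8 + 5**2 - 2*5)) = 2480*(-2 + (-8 + 25 - 10)) = 2480*(-2 + 7) = 2480*5 = 12400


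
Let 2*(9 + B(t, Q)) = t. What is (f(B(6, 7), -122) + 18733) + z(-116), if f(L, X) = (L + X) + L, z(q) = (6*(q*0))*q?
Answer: 18599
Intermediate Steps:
B(t, Q) = -9 + t/2
z(q) = 0 (z(q) = (6*0)*q = 0*q = 0)
f(L, X) = X + 2*L
(f(B(6, 7), -122) + 18733) + z(-116) = ((-122 + 2*(-9 + (1/2)*6)) + 18733) + 0 = ((-122 + 2*(-9 + 3)) + 18733) + 0 = ((-122 + 2*(-6)) + 18733) + 0 = ((-122 - 12) + 18733) + 0 = (-134 + 18733) + 0 = 18599 + 0 = 18599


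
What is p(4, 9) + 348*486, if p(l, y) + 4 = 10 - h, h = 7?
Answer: 169127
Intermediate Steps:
p(l, y) = -1 (p(l, y) = -4 + (10 - 1*7) = -4 + (10 - 7) = -4 + 3 = -1)
p(4, 9) + 348*486 = -1 + 348*486 = -1 + 169128 = 169127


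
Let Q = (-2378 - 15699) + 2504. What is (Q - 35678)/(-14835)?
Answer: 51251/14835 ≈ 3.4547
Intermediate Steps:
Q = -15573 (Q = -18077 + 2504 = -15573)
(Q - 35678)/(-14835) = (-15573 - 35678)/(-14835) = -51251*(-1/14835) = 51251/14835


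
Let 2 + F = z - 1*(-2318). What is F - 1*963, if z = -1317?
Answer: 36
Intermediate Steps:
F = 999 (F = -2 + (-1317 - 1*(-2318)) = -2 + (-1317 + 2318) = -2 + 1001 = 999)
F - 1*963 = 999 - 1*963 = 999 - 963 = 36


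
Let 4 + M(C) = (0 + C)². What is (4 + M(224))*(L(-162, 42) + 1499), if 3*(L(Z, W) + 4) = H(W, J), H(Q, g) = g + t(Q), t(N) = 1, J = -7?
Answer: 74912768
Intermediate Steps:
H(Q, g) = 1 + g (H(Q, g) = g + 1 = 1 + g)
M(C) = -4 + C² (M(C) = -4 + (0 + C)² = -4 + C²)
L(Z, W) = -6 (L(Z, W) = -4 + (1 - 7)/3 = -4 + (⅓)*(-6) = -4 - 2 = -6)
(4 + M(224))*(L(-162, 42) + 1499) = (4 + (-4 + 224²))*(-6 + 1499) = (4 + (-4 + 50176))*1493 = (4 + 50172)*1493 = 50176*1493 = 74912768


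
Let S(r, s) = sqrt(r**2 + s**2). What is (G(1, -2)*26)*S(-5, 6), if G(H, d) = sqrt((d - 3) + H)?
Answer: 52*I*sqrt(61) ≈ 406.13*I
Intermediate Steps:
G(H, d) = sqrt(-3 + H + d) (G(H, d) = sqrt((-3 + d) + H) = sqrt(-3 + H + d))
(G(1, -2)*26)*S(-5, 6) = (sqrt(-3 + 1 - 2)*26)*sqrt((-5)**2 + 6**2) = (sqrt(-4)*26)*sqrt(25 + 36) = ((2*I)*26)*sqrt(61) = (52*I)*sqrt(61) = 52*I*sqrt(61)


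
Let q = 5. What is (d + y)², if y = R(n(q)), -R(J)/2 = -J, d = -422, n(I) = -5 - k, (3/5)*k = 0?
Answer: 186624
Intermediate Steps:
k = 0 (k = (5/3)*0 = 0)
n(I) = -5 (n(I) = -5 - 1*0 = -5 + 0 = -5)
R(J) = 2*J (R(J) = -(-2)*J = 2*J)
y = -10 (y = 2*(-5) = -10)
(d + y)² = (-422 - 10)² = (-432)² = 186624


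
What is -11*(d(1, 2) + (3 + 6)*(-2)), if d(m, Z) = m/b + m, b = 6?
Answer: 1111/6 ≈ 185.17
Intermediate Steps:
d(m, Z) = 7*m/6 (d(m, Z) = m/6 + m = 7*m/6)
-11*(d(1, 2) + (3 + 6)*(-2)) = -11*((7/6)*1 + (3 + 6)*(-2)) = -11*(7/6 + 9*(-2)) = -11*(7/6 - 18) = -11*(-101/6) = 1111/6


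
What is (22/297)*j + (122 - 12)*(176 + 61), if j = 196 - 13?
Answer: 234752/9 ≈ 26084.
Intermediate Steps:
j = 183
(22/297)*j + (122 - 12)*(176 + 61) = (22/297)*183 + (122 - 12)*(176 + 61) = (22*(1/297))*183 + 110*237 = (2/27)*183 + 26070 = 122/9 + 26070 = 234752/9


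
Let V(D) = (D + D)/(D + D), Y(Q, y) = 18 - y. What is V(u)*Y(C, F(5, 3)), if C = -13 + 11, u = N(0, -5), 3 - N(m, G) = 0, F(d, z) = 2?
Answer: 16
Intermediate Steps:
N(m, G) = 3 (N(m, G) = 3 - 1*0 = 3 + 0 = 3)
u = 3
C = -2
V(D) = 1 (V(D) = (2*D)/((2*D)) = (2*D)*(1/(2*D)) = 1)
V(u)*Y(C, F(5, 3)) = 1*(18 - 1*2) = 1*(18 - 2) = 1*16 = 16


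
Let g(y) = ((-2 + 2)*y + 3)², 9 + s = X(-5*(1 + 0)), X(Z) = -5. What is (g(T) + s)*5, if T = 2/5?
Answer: -25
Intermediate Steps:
s = -14 (s = -9 - 5 = -14)
T = ⅖ (T = 2*(⅕) = ⅖ ≈ 0.40000)
g(y) = 9 (g(y) = (0*y + 3)² = (0 + 3)² = 3² = 9)
(g(T) + s)*5 = (9 - 14)*5 = -5*5 = -25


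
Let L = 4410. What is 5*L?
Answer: 22050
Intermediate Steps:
5*L = 5*4410 = 22050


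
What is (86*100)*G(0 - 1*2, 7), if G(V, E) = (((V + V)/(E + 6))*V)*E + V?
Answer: 258000/13 ≈ 19846.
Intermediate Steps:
G(V, E) = V + 2*E*V²/(6 + E) (G(V, E) = (((2*V)/(6 + E))*V)*E + V = ((2*V/(6 + E))*V)*E + V = (2*V²/(6 + E))*E + V = 2*E*V²/(6 + E) + V = V + 2*E*V²/(6 + E))
(86*100)*G(0 - 1*2, 7) = (86*100)*((0 - 1*2)*(6 + 7 + 2*7*(0 - 1*2))/(6 + 7)) = 8600*((0 - 2)*(6 + 7 + 2*7*(0 - 2))/13) = 8600*(-2*1/13*(6 + 7 + 2*7*(-2))) = 8600*(-2*1/13*(6 + 7 - 28)) = 8600*(-2*1/13*(-15)) = 8600*(30/13) = 258000/13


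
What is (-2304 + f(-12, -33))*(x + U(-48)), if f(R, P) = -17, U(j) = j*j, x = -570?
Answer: -4024614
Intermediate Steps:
U(j) = j²
(-2304 + f(-12, -33))*(x + U(-48)) = (-2304 - 17)*(-570 + (-48)²) = -2321*(-570 + 2304) = -2321*1734 = -4024614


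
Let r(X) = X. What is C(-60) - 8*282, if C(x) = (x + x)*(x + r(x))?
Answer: 12144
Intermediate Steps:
C(x) = 4*x**2 (C(x) = (x + x)*(x + x) = (2*x)*(2*x) = 4*x**2)
C(-60) - 8*282 = 4*(-60)**2 - 8*282 = 4*3600 - 1*2256 = 14400 - 2256 = 12144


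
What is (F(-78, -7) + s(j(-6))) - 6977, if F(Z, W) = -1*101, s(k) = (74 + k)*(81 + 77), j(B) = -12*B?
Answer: 15990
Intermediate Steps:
s(k) = 11692 + 158*k (s(k) = (74 + k)*158 = 11692 + 158*k)
F(Z, W) = -101
(F(-78, -7) + s(j(-6))) - 6977 = (-101 + (11692 + 158*(-12*(-6)))) - 6977 = (-101 + (11692 + 158*72)) - 6977 = (-101 + (11692 + 11376)) - 6977 = (-101 + 23068) - 6977 = 22967 - 6977 = 15990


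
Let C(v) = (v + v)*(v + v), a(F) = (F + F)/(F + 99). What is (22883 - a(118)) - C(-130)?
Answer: -9703825/217 ≈ -44718.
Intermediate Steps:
a(F) = 2*F/(99 + F) (a(F) = (2*F)/(99 + F) = 2*F/(99 + F))
C(v) = 4*v**2 (C(v) = (2*v)*(2*v) = 4*v**2)
(22883 - a(118)) - C(-130) = (22883 - 2*118/(99 + 118)) - 4*(-130)**2 = (22883 - 2*118/217) - 4*16900 = (22883 - 2*118/217) - 1*67600 = (22883 - 1*236/217) - 67600 = (22883 - 236/217) - 67600 = 4965375/217 - 67600 = -9703825/217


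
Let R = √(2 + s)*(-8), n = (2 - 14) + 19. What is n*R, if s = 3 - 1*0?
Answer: -56*√5 ≈ -125.22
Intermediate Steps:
s = 3 (s = 3 + 0 = 3)
n = 7 (n = -12 + 19 = 7)
R = -8*√5 (R = √(2 + 3)*(-8) = √5*(-8) = -8*√5 ≈ -17.889)
n*R = 7*(-8*√5) = -56*√5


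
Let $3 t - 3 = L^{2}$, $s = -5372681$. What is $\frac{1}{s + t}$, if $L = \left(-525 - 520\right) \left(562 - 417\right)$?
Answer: $\frac{3}{22943707585} \approx 1.3075 \cdot 10^{-10}$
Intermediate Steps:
$L = -151525$ ($L = \left(-1045\right) 145 = -151525$)
$t = \frac{22959825628}{3}$ ($t = 1 + \frac{\left(-151525\right)^{2}}{3} = 1 + \frac{1}{3} \cdot 22959825625 = 1 + \frac{22959825625}{3} = \frac{22959825628}{3} \approx 7.6533 \cdot 10^{9}$)
$\frac{1}{s + t} = \frac{1}{-5372681 + \frac{22959825628}{3}} = \frac{1}{\frac{22943707585}{3}} = \frac{3}{22943707585}$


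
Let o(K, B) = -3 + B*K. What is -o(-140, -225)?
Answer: -31497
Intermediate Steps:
-o(-140, -225) = -(-3 - 225*(-140)) = -(-3 + 31500) = -1*31497 = -31497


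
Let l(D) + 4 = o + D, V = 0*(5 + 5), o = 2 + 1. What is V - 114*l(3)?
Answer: -228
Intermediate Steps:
o = 3
V = 0 (V = 0*10 = 0)
l(D) = -1 + D (l(D) = -4 + (3 + D) = -1 + D)
V - 114*l(3) = 0 - 114*(-1 + 3) = 0 - 114*2 = 0 - 228 = -228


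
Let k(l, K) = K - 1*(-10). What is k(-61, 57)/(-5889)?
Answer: -67/5889 ≈ -0.011377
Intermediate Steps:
k(l, K) = 10 + K (k(l, K) = K + 10 = 10 + K)
k(-61, 57)/(-5889) = (10 + 57)/(-5889) = 67*(-1/5889) = -67/5889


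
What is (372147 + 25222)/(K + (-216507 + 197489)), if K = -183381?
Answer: -397369/202399 ≈ -1.9633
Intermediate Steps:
(372147 + 25222)/(K + (-216507 + 197489)) = (372147 + 25222)/(-183381 + (-216507 + 197489)) = 397369/(-183381 - 19018) = 397369/(-202399) = 397369*(-1/202399) = -397369/202399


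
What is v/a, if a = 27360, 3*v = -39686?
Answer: -19843/41040 ≈ -0.48350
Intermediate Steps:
v = -39686/3 (v = (⅓)*(-39686) = -39686/3 ≈ -13229.)
v/a = -39686/3/27360 = -39686/3*1/27360 = -19843/41040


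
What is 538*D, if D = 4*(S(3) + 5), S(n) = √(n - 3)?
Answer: 10760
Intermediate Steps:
S(n) = √(-3 + n)
D = 20 (D = 4*(√(-3 + 3) + 5) = 4*(√0 + 5) = 4*(0 + 5) = 4*5 = 20)
538*D = 538*20 = 10760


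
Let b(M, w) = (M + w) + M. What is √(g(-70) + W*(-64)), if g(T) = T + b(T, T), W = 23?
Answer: 2*I*√438 ≈ 41.857*I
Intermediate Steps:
b(M, w) = w + 2*M
g(T) = 4*T (g(T) = T + (T + 2*T) = T + 3*T = 4*T)
√(g(-70) + W*(-64)) = √(4*(-70) + 23*(-64)) = √(-280 - 1472) = √(-1752) = 2*I*√438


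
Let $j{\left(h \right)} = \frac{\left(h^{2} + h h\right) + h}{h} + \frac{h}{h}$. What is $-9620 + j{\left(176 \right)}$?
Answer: $-9266$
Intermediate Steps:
$j{\left(h \right)} = 1 + \frac{h + 2 h^{2}}{h}$ ($j{\left(h \right)} = \frac{\left(h^{2} + h^{2}\right) + h}{h} + 1 = \frac{2 h^{2} + h}{h} + 1 = \frac{h + 2 h^{2}}{h} + 1 = 1 + \frac{h + 2 h^{2}}{h}$)
$-9620 + j{\left(176 \right)} = -9620 + \left(2 + 2 \cdot 176\right) = -9620 + \left(2 + 352\right) = -9620 + 354 = -9266$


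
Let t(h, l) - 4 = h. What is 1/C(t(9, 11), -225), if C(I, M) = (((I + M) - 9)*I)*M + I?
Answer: 1/646438 ≈ 1.5469e-6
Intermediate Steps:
t(h, l) = 4 + h
C(I, M) = I + I*M*(-9 + I + M) (C(I, M) = ((-9 + I + M)*I)*M + I = (I*(-9 + I + M))*M + I = I*M*(-9 + I + M) + I = I + I*M*(-9 + I + M))
1/C(t(9, 11), -225) = 1/((4 + 9)*(1 + (-225)² - 9*(-225) + (4 + 9)*(-225))) = 1/(13*(1 + 50625 + 2025 + 13*(-225))) = 1/(13*(1 + 50625 + 2025 - 2925)) = 1/(13*49726) = 1/646438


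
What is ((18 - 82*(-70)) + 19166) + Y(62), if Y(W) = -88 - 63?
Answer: 24773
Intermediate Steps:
Y(W) = -151
((18 - 82*(-70)) + 19166) + Y(62) = ((18 - 82*(-70)) + 19166) - 151 = ((18 + 5740) + 19166) - 151 = (5758 + 19166) - 151 = 24924 - 151 = 24773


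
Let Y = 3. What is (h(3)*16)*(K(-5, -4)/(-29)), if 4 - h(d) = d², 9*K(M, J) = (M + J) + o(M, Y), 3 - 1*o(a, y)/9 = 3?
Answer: -80/29 ≈ -2.7586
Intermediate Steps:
o(a, y) = 0 (o(a, y) = 27 - 9*3 = 27 - 27 = 0)
K(M, J) = J/9 + M/9 (K(M, J) = ((M + J) + 0)/9 = ((J + M) + 0)/9 = (J + M)/9 = J/9 + M/9)
h(d) = 4 - d²
(h(3)*16)*(K(-5, -4)/(-29)) = ((4 - 1*3²)*16)*(((⅑)*(-4) + (⅑)*(-5))/(-29)) = ((4 - 1*9)*16)*((-4/9 - 5/9)*(-1/29)) = ((4 - 9)*16)*(-1*(-1/29)) = -5*16*(1/29) = -80*1/29 = -80/29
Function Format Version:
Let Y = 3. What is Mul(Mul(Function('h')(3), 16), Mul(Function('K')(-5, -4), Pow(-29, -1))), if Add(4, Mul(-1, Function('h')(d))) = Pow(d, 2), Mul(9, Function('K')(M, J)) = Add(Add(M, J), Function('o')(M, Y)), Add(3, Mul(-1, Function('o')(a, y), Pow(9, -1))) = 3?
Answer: Rational(-80, 29) ≈ -2.7586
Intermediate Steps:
Function('o')(a, y) = 0 (Function('o')(a, y) = Add(27, Mul(-9, 3)) = Add(27, -27) = 0)
Function('K')(M, J) = Add(Mul(Rational(1, 9), J), Mul(Rational(1, 9), M)) (Function('K')(M, J) = Mul(Rational(1, 9), Add(Add(M, J), 0)) = Mul(Rational(1, 9), Add(Add(J, M), 0)) = Mul(Rational(1, 9), Add(J, M)) = Add(Mul(Rational(1, 9), J), Mul(Rational(1, 9), M)))
Function('h')(d) = Add(4, Mul(-1, Pow(d, 2)))
Mul(Mul(Function('h')(3), 16), Mul(Function('K')(-5, -4), Pow(-29, -1))) = Mul(Mul(Add(4, Mul(-1, Pow(3, 2))), 16), Mul(Add(Mul(Rational(1, 9), -4), Mul(Rational(1, 9), -5)), Pow(-29, -1))) = Mul(Mul(Add(4, Mul(-1, 9)), 16), Mul(Add(Rational(-4, 9), Rational(-5, 9)), Rational(-1, 29))) = Mul(Mul(Add(4, -9), 16), Mul(-1, Rational(-1, 29))) = Mul(Mul(-5, 16), Rational(1, 29)) = Mul(-80, Rational(1, 29)) = Rational(-80, 29)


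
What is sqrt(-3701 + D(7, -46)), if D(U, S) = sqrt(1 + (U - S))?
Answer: sqrt(-3701 + 3*sqrt(6)) ≈ 60.775*I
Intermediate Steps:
D(U, S) = sqrt(1 + U - S)
sqrt(-3701 + D(7, -46)) = sqrt(-3701 + sqrt(1 + 7 - 1*(-46))) = sqrt(-3701 + sqrt(1 + 7 + 46)) = sqrt(-3701 + sqrt(54)) = sqrt(-3701 + 3*sqrt(6))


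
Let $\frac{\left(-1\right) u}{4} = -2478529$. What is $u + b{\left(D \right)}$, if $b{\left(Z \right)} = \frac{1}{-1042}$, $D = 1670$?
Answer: $\frac{10330508871}{1042} \approx 9.9141 \cdot 10^{6}$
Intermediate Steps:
$u = 9914116$ ($u = \left(-4\right) \left(-2478529\right) = 9914116$)
$b{\left(Z \right)} = - \frac{1}{1042}$
$u + b{\left(D \right)} = 9914116 - \frac{1}{1042} = \frac{10330508871}{1042}$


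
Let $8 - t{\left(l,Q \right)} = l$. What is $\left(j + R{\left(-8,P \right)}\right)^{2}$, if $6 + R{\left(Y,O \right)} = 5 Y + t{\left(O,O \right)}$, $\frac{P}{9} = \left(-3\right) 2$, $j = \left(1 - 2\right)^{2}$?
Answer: $289$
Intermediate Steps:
$t{\left(l,Q \right)} = 8 - l$
$j = 1$ ($j = \left(-1\right)^{2} = 1$)
$P = -54$ ($P = 9 \left(\left(-3\right) 2\right) = 9 \left(-6\right) = -54$)
$R{\left(Y,O \right)} = 2 - O + 5 Y$ ($R{\left(Y,O \right)} = -6 - \left(-8 + O - 5 Y\right) = -6 + \left(8 - O + 5 Y\right) = 2 - O + 5 Y$)
$\left(j + R{\left(-8,P \right)}\right)^{2} = \left(1 + \left(2 - -54 + 5 \left(-8\right)\right)\right)^{2} = \left(1 + \left(2 + 54 - 40\right)\right)^{2} = \left(1 + 16\right)^{2} = 17^{2} = 289$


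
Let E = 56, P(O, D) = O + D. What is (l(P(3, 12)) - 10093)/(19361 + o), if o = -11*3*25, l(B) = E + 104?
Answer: -1419/2648 ≈ -0.53588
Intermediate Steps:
P(O, D) = D + O
l(B) = 160 (l(B) = 56 + 104 = 160)
o = -825 (o = -33*25 = -825)
(l(P(3, 12)) - 10093)/(19361 + o) = (160 - 10093)/(19361 - 825) = -9933/18536 = -9933*1/18536 = -1419/2648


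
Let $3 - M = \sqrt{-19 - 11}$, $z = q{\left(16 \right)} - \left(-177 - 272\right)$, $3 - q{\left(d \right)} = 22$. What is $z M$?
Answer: $1290 - 430 i \sqrt{30} \approx 1290.0 - 2355.2 i$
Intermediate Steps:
$q{\left(d \right)} = -19$ ($q{\left(d \right)} = 3 - 22 = -19$)
$z = 430$ ($z = -19 - \left(-177 - 272\right) = -19 - -449 = -19 + 449 = 430$)
$M = 3 - i \sqrt{30}$ ($M = 3 - \sqrt{-19 - 11} = 3 - \sqrt{-30} = 3 - i \sqrt{30} \approx 3.0 - 5.4772 i$)
$z M = 430 \left(3 - i \sqrt{30}\right) = 1290 - 430 i \sqrt{30}$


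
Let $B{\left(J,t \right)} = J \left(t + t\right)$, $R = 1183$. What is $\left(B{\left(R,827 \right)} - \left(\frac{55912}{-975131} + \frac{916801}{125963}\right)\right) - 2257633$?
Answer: $- \frac{36966826539404178}{122830426153} \approx -3.0096 \cdot 10^{5}$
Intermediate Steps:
$B{\left(J,t \right)} = 2 J t$ ($B{\left(J,t \right)} = J 2 t = 2 J t$)
$\left(B{\left(R,827 \right)} - \left(\frac{55912}{-975131} + \frac{916801}{125963}\right)\right) - 2257633 = \left(2 \cdot 1183 \cdot 827 - \left(\frac{55912}{-975131} + \frac{916801}{125963}\right)\right) - 2257633 = \left(1956682 - \left(55912 \left(- \frac{1}{975131}\right) + 916801 \cdot \frac{1}{125963}\right)\right) - 2257633 = \left(1956682 - \left(- \frac{55912}{975131} + \frac{916801}{125963}\right)\right) - 2257633 = \left(1956682 - \frac{886958232675}{122830426153}\right) - 2257633 = \frac{240339196947671671}{122830426153} - 2257633 = - \frac{36966826539404178}{122830426153}$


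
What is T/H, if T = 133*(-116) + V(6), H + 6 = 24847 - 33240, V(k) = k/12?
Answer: 30855/16798 ≈ 1.8368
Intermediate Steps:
V(k) = k/12 (V(k) = k*(1/12) = k/12)
H = -8399 (H = -6 + (24847 - 33240) = -6 - 8393 = -8399)
T = -30855/2 (T = 133*(-116) + (1/12)*6 = -15428 + ½ = -30855/2 ≈ -15428.)
T/H = -30855/2/(-8399) = -30855/2*(-1/8399) = 30855/16798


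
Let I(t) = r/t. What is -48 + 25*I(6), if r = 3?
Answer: -71/2 ≈ -35.500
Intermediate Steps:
I(t) = 3/t
-48 + 25*I(6) = -48 + 25*(3/6) = -48 + 25*(3*(1/6)) = -48 + 25*(1/2) = -48 + 25/2 = -71/2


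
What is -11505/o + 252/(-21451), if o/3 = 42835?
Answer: -1431677/14136209 ≈ -0.10128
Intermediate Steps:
o = 128505 (o = 3*42835 = 128505)
-11505/o + 252/(-21451) = -11505/128505 + 252/(-21451) = -11505*1/128505 + 252*(-1/21451) = -59/659 - 252/21451 = -1431677/14136209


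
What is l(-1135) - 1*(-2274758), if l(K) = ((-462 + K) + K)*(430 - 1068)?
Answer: 4017774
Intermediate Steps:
l(K) = 294756 - 1276*K (l(K) = (-462 + 2*K)*(-638) = 294756 - 1276*K)
l(-1135) - 1*(-2274758) = (294756 - 1276*(-1135)) - 1*(-2274758) = (294756 + 1448260) + 2274758 = 1743016 + 2274758 = 4017774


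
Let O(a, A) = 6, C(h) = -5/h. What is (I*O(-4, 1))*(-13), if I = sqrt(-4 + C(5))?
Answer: -78*I*sqrt(5) ≈ -174.41*I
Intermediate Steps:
I = I*sqrt(5) (I = sqrt(-4 - 5/5) = sqrt(-4 - 5*1/5) = sqrt(-4 - 1) = sqrt(-5) = I*sqrt(5) ≈ 2.2361*I)
(I*O(-4, 1))*(-13) = ((I*sqrt(5))*6)*(-13) = (6*I*sqrt(5))*(-13) = -78*I*sqrt(5)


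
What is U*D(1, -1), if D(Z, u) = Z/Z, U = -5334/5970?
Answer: -889/995 ≈ -0.89347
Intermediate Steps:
U = -889/995 (U = -5334*1/5970 = -889/995 ≈ -0.89347)
D(Z, u) = 1
U*D(1, -1) = -889/995*1 = -889/995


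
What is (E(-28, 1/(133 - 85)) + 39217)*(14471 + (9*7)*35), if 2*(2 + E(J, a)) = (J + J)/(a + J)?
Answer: 878276376164/1343 ≈ 6.5397e+8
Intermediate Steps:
E(J, a) = -2 + J/(J + a) (E(J, a) = -2 + ((J + J)/(a + J))/2 = -2 + ((2*J)/(J + a))/2 = -2 + (2*J/(J + a))/2 = -2 + J/(J + a))
(E(-28, 1/(133 - 85)) + 39217)*(14471 + (9*7)*35) = ((-1*(-28) - 2/(133 - 85))/(-28 + 1/(133 - 85)) + 39217)*(14471 + (9*7)*35) = ((28 - 2/48)/(-28 + 1/48) + 39217)*(14471 + 63*35) = ((28 - 2*1/48)/(-28 + 1/48) + 39217)*(14471 + 2205) = ((28 - 1/24)/(-1343/48) + 39217)*16676 = (-48/1343*671/24 + 39217)*16676 = (-1342/1343 + 39217)*16676 = (52667089/1343)*16676 = 878276376164/1343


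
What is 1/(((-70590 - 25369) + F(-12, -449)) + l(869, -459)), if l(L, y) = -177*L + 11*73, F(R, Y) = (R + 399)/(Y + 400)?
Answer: -49/12199868 ≈ -4.0164e-6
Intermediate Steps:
F(R, Y) = (399 + R)/(400 + Y)
l(L, y) = 803 - 177*L (l(L, y) = -177*L + 803 = 803 - 177*L)
1/(((-70590 - 25369) + F(-12, -449)) + l(869, -459)) = 1/(((-70590 - 25369) + (399 - 12)/(400 - 449)) + (803 - 177*869)) = 1/((-95959 + 387/(-49)) + (803 - 153813)) = 1/((-95959 - 1/49*387) - 153010) = 1/((-95959 - 387/49) - 153010) = 1/(-4702378/49 - 153010) = 1/(-12199868/49) = -49/12199868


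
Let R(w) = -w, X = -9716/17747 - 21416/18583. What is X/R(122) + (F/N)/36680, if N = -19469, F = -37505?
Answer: 40186215006386621/2873251082460319624 ≈ 0.013986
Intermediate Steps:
X = -560622180/329792501 (X = -9716*1/17747 - 21416*1/18583 = -9716/17747 - 21416/18583 = -560622180/329792501 ≈ -1.6999)
X/R(122) + (F/N)/36680 = -560622180/(329792501*((-1*122))) - 37505/(-19469)/36680 = -560622180/329792501/(-122) - 37505*(-1/19469)*(1/36680) = -560622180/329792501*(-1/122) + (37505/19469)*(1/36680) = 280311090/20117342561 + 7501/142824584 = 40186215006386621/2873251082460319624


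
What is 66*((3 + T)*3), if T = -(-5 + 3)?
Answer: 990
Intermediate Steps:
T = 2 (T = -1*(-2) = 2)
66*((3 + T)*3) = 66*((3 + 2)*3) = 66*(5*3) = 66*15 = 990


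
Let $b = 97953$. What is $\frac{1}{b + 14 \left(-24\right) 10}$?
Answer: $\frac{1}{94593} \approx 1.0572 \cdot 10^{-5}$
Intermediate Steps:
$\frac{1}{b + 14 \left(-24\right) 10} = \frac{1}{97953 + 14 \left(-24\right) 10} = \frac{1}{97953 - 3360} = \frac{1}{94593}$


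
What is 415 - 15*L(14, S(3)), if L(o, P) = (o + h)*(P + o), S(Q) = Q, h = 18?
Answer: -7745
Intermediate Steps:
L(o, P) = (18 + o)*(P + o) (L(o, P) = (o + 18)*(P + o) = (18 + o)*(P + o))
415 - 15*L(14, S(3)) = 415 - 15*(14² + 18*3 + 18*14 + 3*14) = 415 - 15*(196 + 54 + 252 + 42) = 415 - 15*544 = 415 - 8160 = -7745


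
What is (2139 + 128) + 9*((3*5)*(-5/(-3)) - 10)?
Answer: 2402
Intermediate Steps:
(2139 + 128) + 9*((3*5)*(-5/(-3)) - 10) = 2267 + 9*(15*(-5*(-⅓)) - 10) = 2267 + 9*(15*(5/3) - 10) = 2267 + 9*(25 - 10) = 2267 + 9*15 = 2267 + 135 = 2402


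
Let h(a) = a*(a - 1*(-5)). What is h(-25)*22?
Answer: 11000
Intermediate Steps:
h(a) = a*(5 + a) (h(a) = a*(a + 5) = a*(5 + a))
h(-25)*22 = -25*(5 - 25)*22 = -25*(-20)*22 = 500*22 = 11000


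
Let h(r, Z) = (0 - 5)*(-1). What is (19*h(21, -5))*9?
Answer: 855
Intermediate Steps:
h(r, Z) = 5 (h(r, Z) = -5*(-1) = 5)
(19*h(21, -5))*9 = (19*5)*9 = 95*9 = 855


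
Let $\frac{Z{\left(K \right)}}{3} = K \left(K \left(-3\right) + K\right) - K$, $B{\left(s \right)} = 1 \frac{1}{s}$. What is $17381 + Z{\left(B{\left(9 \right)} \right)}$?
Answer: $\frac{469276}{27} \approx 17381.0$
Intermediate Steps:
$B{\left(s \right)} = \frac{1}{s}$
$Z{\left(K \right)} = - 6 K^{2} - 3 K$ ($Z{\left(K \right)} = 3 \left(K \left(K \left(-3\right) + K\right) - K\right) = 3 \left(K \left(- 3 K + K\right) - K\right) = 3 \left(K \left(- 2 K\right) - K\right) = 3 \left(- 2 K^{2} - K\right) = 3 \left(- K - 2 K^{2}\right) = - 6 K^{2} - 3 K$)
$17381 + Z{\left(B{\left(9 \right)} \right)} = 17381 - \frac{3 \left(1 + \frac{2}{9}\right)}{9} = 17381 - \frac{1 + 2 \cdot \frac{1}{9}}{3} = 17381 - \frac{1 + \frac{2}{9}}{3} = 17381 - \frac{1}{3} \cdot \frac{11}{9} = 17381 - \frac{11}{27} = \frac{469276}{27}$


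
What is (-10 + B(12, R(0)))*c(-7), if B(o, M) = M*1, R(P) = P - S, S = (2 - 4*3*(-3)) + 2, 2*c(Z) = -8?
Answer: 200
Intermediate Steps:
c(Z) = -4 (c(Z) = (½)*(-8) = -4)
S = 40 (S = (2 - 12*(-3)) + 2 = (2 + 36) + 2 = 38 + 2 = 40)
R(P) = -40 + P (R(P) = P - 1*40 = P - 40 = -40 + P)
B(o, M) = M
(-10 + B(12, R(0)))*c(-7) = (-10 + (-40 + 0))*(-4) = (-10 - 40)*(-4) = -50*(-4) = 200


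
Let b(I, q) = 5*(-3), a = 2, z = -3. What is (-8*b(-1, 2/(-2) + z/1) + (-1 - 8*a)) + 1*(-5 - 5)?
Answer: 93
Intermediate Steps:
b(I, q) = -15
(-8*b(-1, 2/(-2) + z/1) + (-1 - 8*a)) + 1*(-5 - 5) = (-8*(-15) + (-1 - 8*2)) + 1*(-5 - 5) = (120 + (-1 - 16)) + 1*(-10) = (120 - 17) - 10 = 103 - 10 = 93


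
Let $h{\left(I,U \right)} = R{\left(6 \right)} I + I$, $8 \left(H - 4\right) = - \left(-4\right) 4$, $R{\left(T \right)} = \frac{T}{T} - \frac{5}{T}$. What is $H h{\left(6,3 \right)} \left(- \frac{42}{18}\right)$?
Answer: $-98$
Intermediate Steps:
$R{\left(T \right)} = 1 - \frac{5}{T}$
$H = 6$ ($H = 4 + \frac{\left(-1\right) \left(\left(-4\right) 4\right)}{8} = 4 + \frac{\left(-1\right) \left(-16\right)}{8} = 4 + \frac{1}{8} \cdot 16 = 4 + 2 = 6$)
$h{\left(I,U \right)} = \frac{7 I}{6}$ ($h{\left(I,U \right)} = \frac{-5 + 6}{6} I + I = \frac{1}{6} \cdot 1 I + I = \frac{I}{6} + I = \frac{7 I}{6}$)
$H h{\left(6,3 \right)} \left(- \frac{42}{18}\right) = 6 \cdot \frac{7}{6} \cdot 6 \left(- \frac{42}{18}\right) = 6 \cdot 7 \left(\left(-42\right) \frac{1}{18}\right) = 42 \left(- \frac{7}{3}\right) = -98$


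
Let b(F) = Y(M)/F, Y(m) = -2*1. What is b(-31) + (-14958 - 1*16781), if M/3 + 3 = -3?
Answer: -983907/31 ≈ -31739.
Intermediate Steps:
M = -18 (M = -9 + 3*(-3) = -9 - 9 = -18)
Y(m) = -2
b(F) = -2/F
b(-31) + (-14958 - 1*16781) = -2/(-31) + (-14958 - 1*16781) = -2*(-1/31) + (-14958 - 16781) = 2/31 - 31739 = -983907/31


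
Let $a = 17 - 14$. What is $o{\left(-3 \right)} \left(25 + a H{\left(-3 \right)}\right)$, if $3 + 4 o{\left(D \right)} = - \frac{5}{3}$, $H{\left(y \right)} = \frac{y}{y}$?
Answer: $- \frac{98}{3} \approx -32.667$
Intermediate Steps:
$a = 3$
$H{\left(y \right)} = 1$
$o{\left(D \right)} = - \frac{7}{6}$ ($o{\left(D \right)} = - \frac{3}{4} + \frac{\left(-5\right) \frac{1}{3}}{4} = - \frac{3}{4} + \frac{1}{4} \left(- \frac{5}{3}\right) = - \frac{3}{4} - \frac{5}{12} = - \frac{7}{6}$)
$o{\left(-3 \right)} \left(25 + a H{\left(-3 \right)}\right) = - \frac{7 \left(25 + 3 \cdot 1\right)}{6} = - \frac{7 \left(25 + 3\right)}{6} = \left(- \frac{7}{6}\right) 28 = - \frac{98}{3}$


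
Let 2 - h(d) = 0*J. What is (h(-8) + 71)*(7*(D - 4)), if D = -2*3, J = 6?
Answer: -5110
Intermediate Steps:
h(d) = 2 (h(d) = 2 - 0*6 = 2 - 1*0 = 2 + 0 = 2)
D = -6
(h(-8) + 71)*(7*(D - 4)) = (2 + 71)*(7*(-6 - 4)) = 73*(7*(-10)) = 73*(-70) = -5110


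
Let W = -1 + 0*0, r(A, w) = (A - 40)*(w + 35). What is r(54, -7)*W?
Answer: -392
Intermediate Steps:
r(A, w) = (-40 + A)*(35 + w)
W = -1 (W = -1 + 0 = -1)
r(54, -7)*W = (-1400 - 40*(-7) + 35*54 + 54*(-7))*(-1) = (-1400 + 280 + 1890 - 378)*(-1) = 392*(-1) = -392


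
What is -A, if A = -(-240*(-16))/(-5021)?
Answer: -3840/5021 ≈ -0.76479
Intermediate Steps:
A = 3840/5021 (A = -3840*(-1)/5021 = -1*(-3840/5021) = 3840/5021 ≈ 0.76479)
-A = -1*3840/5021 = -3840/5021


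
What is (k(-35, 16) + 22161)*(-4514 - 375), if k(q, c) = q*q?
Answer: -114334154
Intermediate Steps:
k(q, c) = q²
(k(-35, 16) + 22161)*(-4514 - 375) = ((-35)² + 22161)*(-4514 - 375) = (1225 + 22161)*(-4889) = 23386*(-4889) = -114334154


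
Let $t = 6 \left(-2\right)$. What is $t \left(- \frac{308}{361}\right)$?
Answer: $\frac{3696}{361} \approx 10.238$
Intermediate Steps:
$t = -12$
$t \left(- \frac{308}{361}\right) = - 12 \left(- \frac{308}{361}\right) = - 12 \left(\left(-308\right) \frac{1}{361}\right) = \left(-12\right) \left(- \frac{308}{361}\right) = \frac{3696}{361}$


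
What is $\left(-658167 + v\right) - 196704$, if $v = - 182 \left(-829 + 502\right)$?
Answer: $-795357$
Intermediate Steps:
$v = 59514$ ($v = \left(-182\right) \left(-327\right) = 59514$)
$\left(-658167 + v\right) - 196704 = \left(-658167 + 59514\right) - 196704 = -598653 - 196704 = -795357$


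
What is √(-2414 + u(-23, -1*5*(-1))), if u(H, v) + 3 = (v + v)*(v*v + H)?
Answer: I*√2397 ≈ 48.959*I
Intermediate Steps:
u(H, v) = -3 + 2*v*(H + v²) (u(H, v) = -3 + (v + v)*(v*v + H) = -3 + (2*v)*(v² + H) = -3 + (2*v)*(H + v²) = -3 + 2*v*(H + v²))
√(-2414 + u(-23, -1*5*(-1))) = √(-2414 + (-3 + 2*(-1*5*(-1))³ + 2*(-23)*(-1*5*(-1)))) = √(-2414 + (-3 + 2*(-5*(-1))³ + 2*(-23)*(-5*(-1)))) = √(-2414 + (-3 + 2*5³ + 2*(-23)*5)) = √(-2414 + (-3 + 2*125 - 230)) = √(-2414 + (-3 + 250 - 230)) = √(-2414 + 17) = √(-2397) = I*√2397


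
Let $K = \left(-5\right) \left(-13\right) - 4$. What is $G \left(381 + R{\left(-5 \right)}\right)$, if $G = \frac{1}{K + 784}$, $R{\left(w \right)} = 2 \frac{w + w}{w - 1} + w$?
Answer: $\frac{1138}{2535} \approx 0.44892$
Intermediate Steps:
$R{\left(w \right)} = w + \frac{4 w}{-1 + w}$ ($R{\left(w \right)} = 2 \frac{2 w}{-1 + w} + w = \frac{4 w}{-1 + w} + w = w + \frac{4 w}{-1 + w}$)
$K = 61$ ($K = 65 - 4 = 61$)
$G = \frac{1}{845}$ ($G = \frac{1}{61 + 784} = \frac{1}{845} \approx 0.0011834$)
$G \left(381 + R{\left(-5 \right)}\right) = \frac{381 - \frac{5 \left(3 - 5\right)}{-1 - 5}}{845} = \frac{381 - 5 \frac{1}{-6} \left(-2\right)}{845} = \frac{381 - \left(- \frac{5}{6}\right) \left(-2\right)}{845} = \frac{381 - \frac{5}{3}}{845} = \frac{1}{845} \cdot \frac{1138}{3} = \frac{1138}{2535}$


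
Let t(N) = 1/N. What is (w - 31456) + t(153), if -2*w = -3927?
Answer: -9024703/306 ≈ -29493.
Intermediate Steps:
w = 3927/2 (w = -1/2*(-3927) = 3927/2 ≈ 1963.5)
(w - 31456) + t(153) = (3927/2 - 31456) + 1/153 = -58985/2 + 1/153 = -9024703/306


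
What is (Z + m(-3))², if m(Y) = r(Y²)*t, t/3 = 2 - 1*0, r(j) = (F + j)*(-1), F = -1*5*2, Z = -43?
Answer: 1369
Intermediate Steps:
F = -10 (F = -5*2 = -10)
r(j) = 10 - j (r(j) = (-10 + j)*(-1) = 10 - j)
t = 6 (t = 3*(2 - 1*0) = 3*(2 + 0) = 3*2 = 6)
m(Y) = 60 - 6*Y² (m(Y) = (10 - Y²)*6 = 60 - 6*Y²)
(Z + m(-3))² = (-43 + (60 - 6*(-3)²))² = (-43 + (60 - 6*9))² = (-43 + (60 - 54))² = (-43 + 6)² = (-37)² = 1369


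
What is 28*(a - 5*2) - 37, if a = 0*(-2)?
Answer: -317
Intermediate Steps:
a = 0
28*(a - 5*2) - 37 = 28*(0 - 5*2) - 37 = 28*(0 - 10) - 37 = 28*(-10) - 37 = -280 - 37 = -317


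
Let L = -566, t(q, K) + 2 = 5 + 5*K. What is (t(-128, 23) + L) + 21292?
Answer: 20844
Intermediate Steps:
t(q, K) = 3 + 5*K (t(q, K) = -2 + (5 + 5*K) = 3 + 5*K)
(t(-128, 23) + L) + 21292 = ((3 + 5*23) - 566) + 21292 = ((3 + 115) - 566) + 21292 = (118 - 566) + 21292 = -448 + 21292 = 20844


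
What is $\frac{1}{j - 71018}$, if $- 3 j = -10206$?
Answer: $- \frac{1}{67616} \approx -1.4789 \cdot 10^{-5}$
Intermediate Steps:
$j = 3402$ ($j = \left(- \frac{1}{3}\right) \left(-10206\right) = 3402$)
$\frac{1}{j - 71018} = \frac{1}{3402 - 71018} = \frac{1}{-67616} = - \frac{1}{67616}$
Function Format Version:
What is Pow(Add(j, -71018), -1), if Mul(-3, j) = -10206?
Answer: Rational(-1, 67616) ≈ -1.4789e-5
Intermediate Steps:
j = 3402 (j = Mul(Rational(-1, 3), -10206) = 3402)
Pow(Add(j, -71018), -1) = Pow(Add(3402, -71018), -1) = Pow(-67616, -1) = Rational(-1, 67616)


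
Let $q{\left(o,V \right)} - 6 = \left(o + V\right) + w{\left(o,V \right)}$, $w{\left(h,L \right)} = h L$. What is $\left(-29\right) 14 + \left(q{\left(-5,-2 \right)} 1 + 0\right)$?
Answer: $-397$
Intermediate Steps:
$w{\left(h,L \right)} = L h$
$q{\left(o,V \right)} = 6 + V + o + V o$ ($q{\left(o,V \right)} = 6 + \left(\left(o + V\right) + V o\right) = 6 + \left(\left(V + o\right) + V o\right) = 6 + \left(V + o + V o\right) = 6 + V + o + V o$)
$\left(-29\right) 14 + \left(q{\left(-5,-2 \right)} 1 + 0\right) = \left(-29\right) 14 + \left(\left(6 - 2 - 5 - -10\right) 1 + 0\right) = -406 + \left(\left(6 - 2 - 5 + 10\right) 1 + 0\right) = -406 + \left(9 \cdot 1 + 0\right) = -406 + \left(9 + 0\right) = -406 + 9 = -397$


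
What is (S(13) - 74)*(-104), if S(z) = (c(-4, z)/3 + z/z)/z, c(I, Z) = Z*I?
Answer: 23480/3 ≈ 7826.7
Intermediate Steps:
c(I, Z) = I*Z
S(z) = (1 - 4*z/3)/z (S(z) = (-4*z/3 + z/z)/z = (-4*z*(⅓) + 1)/z = (-4*z/3 + 1)/z = (1 - 4*z/3)/z)
(S(13) - 74)*(-104) = ((-4/3 + 1/13) - 74)*(-104) = (-49/39 - 74)*(-104) = -2935/39*(-104) = 23480/3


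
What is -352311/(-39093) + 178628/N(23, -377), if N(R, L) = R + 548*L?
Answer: 21931611933/2691852763 ≈ 8.1474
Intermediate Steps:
-352311/(-39093) + 178628/N(23, -377) = -352311/(-39093) + 178628/(23 + 548*(-377)) = -352311*(-1/39093) + 178628/(23 - 206596) = 117437/13031 + 178628/(-206573) = 117437/13031 + 178628*(-1/206573) = 117437/13031 - 178628/206573 = 21931611933/2691852763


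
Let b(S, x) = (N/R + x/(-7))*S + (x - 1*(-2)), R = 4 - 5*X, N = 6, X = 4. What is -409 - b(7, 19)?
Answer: -3267/8 ≈ -408.38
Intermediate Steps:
R = -16 (R = 4 - 5*4 = 4 - 20 = -16)
b(S, x) = 2 + x + S*(-3/8 - x/7) (b(S, x) = (6/(-16) + x/(-7))*S + (x - 1*(-2)) = (6*(-1/16) + x*(-⅐))*S + (x + 2) = (-3/8 - x/7)*S + (2 + x) = S*(-3/8 - x/7) + (2 + x) = 2 + x + S*(-3/8 - x/7))
-409 - b(7, 19) = -409 - (2 + 19 - 3/8*7 - ⅐*7*19) = -409 - (2 + 19 - 21/8 - 19) = -409 - 1*(-5/8) = -409 + 5/8 = -3267/8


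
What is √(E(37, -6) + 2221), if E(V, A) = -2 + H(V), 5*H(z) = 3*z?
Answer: √56030/5 ≈ 47.341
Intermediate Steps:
H(z) = 3*z/5 (H(z) = (3*z)/5 = 3*z/5)
E(V, A) = -2 + 3*V/5
√(E(37, -6) + 2221) = √((-2 + (⅗)*37) + 2221) = √((-2 + 111/5) + 2221) = √(101/5 + 2221) = √(11206/5) = √56030/5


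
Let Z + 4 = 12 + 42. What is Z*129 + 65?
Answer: 6515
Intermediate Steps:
Z = 50 (Z = -4 + (12 + 42) = -4 + 54 = 50)
Z*129 + 65 = 50*129 + 65 = 6450 + 65 = 6515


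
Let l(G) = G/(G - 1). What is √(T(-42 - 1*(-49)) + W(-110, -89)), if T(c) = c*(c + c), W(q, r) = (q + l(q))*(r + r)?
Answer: √240279258/111 ≈ 139.65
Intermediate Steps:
l(G) = G/(-1 + G)
W(q, r) = 2*r*(q + q/(-1 + q)) (W(q, r) = (q + q/(-1 + q))*(r + r) = (q + q/(-1 + q))*(2*r) = 2*r*(q + q/(-1 + q)))
T(c) = 2*c² (T(c) = c*(2*c) = 2*c²)
√(T(-42 - 1*(-49)) + W(-110, -89)) = √(2*(-42 - 1*(-49))² + 2*(-89)*(-110)²/(-1 - 110)) = √(2*(-42 + 49)² + 2*(-89)*12100/(-111)) = √(2*7² + 2*(-89)*12100*(-1/111)) = √(2*49 + 2153800/111) = √(98 + 2153800/111) = √(2164678/111) = √240279258/111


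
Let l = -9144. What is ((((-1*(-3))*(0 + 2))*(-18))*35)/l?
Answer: 105/254 ≈ 0.41339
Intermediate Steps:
((((-1*(-3))*(0 + 2))*(-18))*35)/l = ((((-1*(-3))*(0 + 2))*(-18))*35)/(-9144) = (((3*2)*(-18))*35)*(-1/9144) = ((6*(-18))*35)*(-1/9144) = -108*35*(-1/9144) = -3780*(-1/9144) = 105/254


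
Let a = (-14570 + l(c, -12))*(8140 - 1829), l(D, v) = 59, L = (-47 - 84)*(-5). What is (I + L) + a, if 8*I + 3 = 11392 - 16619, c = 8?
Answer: -366315679/4 ≈ -9.1579e+7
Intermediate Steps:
L = 655 (L = -131*(-5) = 655)
a = -91578921 (a = (-14570 + 59)*(8140 - 1829) = -14511*6311 = -91578921)
I = -2615/4 (I = -3/8 + (11392 - 16619)/8 = -3/8 + (⅛)*(-5227) = -3/8 - 5227/8 = -2615/4 ≈ -653.75)
(I + L) + a = (-2615/4 + 655) - 91578921 = 5/4 - 91578921 = -366315679/4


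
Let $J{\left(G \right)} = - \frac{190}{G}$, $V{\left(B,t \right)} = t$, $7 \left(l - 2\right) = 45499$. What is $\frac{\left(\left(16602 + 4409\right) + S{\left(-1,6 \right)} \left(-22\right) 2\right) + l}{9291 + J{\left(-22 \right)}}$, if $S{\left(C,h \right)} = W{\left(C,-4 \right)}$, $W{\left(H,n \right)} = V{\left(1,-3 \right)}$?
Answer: $\frac{1064327}{358036} \approx 2.9727$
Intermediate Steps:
$l = \frac{45513}{7}$ ($l = 2 + \frac{1}{7} \cdot 45499 = 2 + \frac{45499}{7} = \frac{45513}{7} \approx 6501.9$)
$W{\left(H,n \right)} = -3$
$S{\left(C,h \right)} = -3$
$\frac{\left(\left(16602 + 4409\right) + S{\left(-1,6 \right)} \left(-22\right) 2\right) + l}{9291 + J{\left(-22 \right)}} = \frac{\left(\left(16602 + 4409\right) + \left(-3\right) \left(-22\right) 2\right) + \frac{45513}{7}}{9291 - \frac{190}{-22}} = \frac{\left(21011 + 66 \cdot 2\right) + \frac{45513}{7}}{9291 - - \frac{95}{11}} = \frac{\left(21011 + 132\right) + \frac{45513}{7}}{9291 + \frac{95}{11}} = \frac{21143 + \frac{45513}{7}}{\frac{102296}{11}} = \frac{193514}{7} \cdot \frac{11}{102296} = \frac{1064327}{358036}$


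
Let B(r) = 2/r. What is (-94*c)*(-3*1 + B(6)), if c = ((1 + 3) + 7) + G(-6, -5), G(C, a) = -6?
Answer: 3760/3 ≈ 1253.3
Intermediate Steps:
c = 5 (c = ((1 + 3) + 7) - 6 = (4 + 7) - 6 = 11 - 6 = 5)
(-94*c)*(-3*1 + B(6)) = (-94*5)*(-3*1 + 2/6) = -470*(-3 + 2*(⅙)) = -470*(-3 + ⅓) = -470*(-8/3) = 3760/3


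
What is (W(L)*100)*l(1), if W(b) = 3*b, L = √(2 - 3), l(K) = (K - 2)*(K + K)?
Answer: -600*I ≈ -600.0*I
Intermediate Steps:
l(K) = 2*K*(-2 + K) (l(K) = (-2 + K)*(2*K) = 2*K*(-2 + K))
L = I (L = √(-1) = I ≈ 1.0*I)
(W(L)*100)*l(1) = ((3*I)*100)*(2*1*(-2 + 1)) = (300*I)*(2*1*(-1)) = (300*I)*(-2) = -600*I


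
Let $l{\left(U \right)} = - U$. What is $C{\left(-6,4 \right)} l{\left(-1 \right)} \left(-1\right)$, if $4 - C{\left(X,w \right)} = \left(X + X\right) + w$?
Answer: $-12$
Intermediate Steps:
$C{\left(X,w \right)} = 4 - w - 2 X$ ($C{\left(X,w \right)} = 4 - \left(\left(X + X\right) + w\right) = 4 - \left(2 X + w\right) = 4 - \left(w + 2 X\right) = 4 - w - 2 X$)
$C{\left(-6,4 \right)} l{\left(-1 \right)} \left(-1\right) = \left(4 - 4 - -12\right) \left(\left(-1\right) \left(-1\right)\right) \left(-1\right) = \left(4 - 4 + 12\right) 1 \left(-1\right) = 12 \cdot 1 \left(-1\right) = 12 \left(-1\right) = -12$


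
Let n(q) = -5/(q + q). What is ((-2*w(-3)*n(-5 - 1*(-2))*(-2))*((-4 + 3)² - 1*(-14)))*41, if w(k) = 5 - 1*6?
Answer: -2050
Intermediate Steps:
n(q) = -5/(2*q) (n(q) = -5*1/(2*q) = -5/(2*q))
w(k) = -1 (w(k) = 5 - 6 = -1)
((-2*w(-3)*n(-5 - 1*(-2))*(-2))*((-4 + 3)² - 1*(-14)))*41 = ((-(-2)*(-5/(2*(-5 - 1*(-2))))*(-2))*((-4 + 3)² - 1*(-14)))*41 = ((-(-2)*(-5/(2*(-5 + 2)))*(-2))*((-1)² + 14))*41 = ((-(-2)*(-5/2/(-3))*(-2))*(1 + 14))*41 = ((-(-2)*(-5/2*(-⅓))*(-2))*15)*41 = ((-(-2)*5/6*(-2))*15)*41 = ((-2*(-⅚)*(-2))*15)*41 = (((5/3)*(-2))*15)*41 = -10/3*15*41 = -50*41 = -2050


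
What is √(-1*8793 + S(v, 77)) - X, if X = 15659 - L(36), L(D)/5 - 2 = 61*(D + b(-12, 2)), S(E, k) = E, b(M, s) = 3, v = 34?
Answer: -3754 + I*√8759 ≈ -3754.0 + 93.589*I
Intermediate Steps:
L(D) = 925 + 305*D (L(D) = 10 + 5*(61*(D + 3)) = 10 + 5*(61*(3 + D)) = 10 + 5*(183 + 61*D) = 10 + (915 + 305*D) = 925 + 305*D)
X = 3754 (X = 15659 - (925 + 305*36) = 15659 - (925 + 10980) = 15659 - 1*11905 = 15659 - 11905 = 3754)
√(-1*8793 + S(v, 77)) - X = √(-1*8793 + 34) - 1*3754 = √(-8793 + 34) - 3754 = √(-8759) - 3754 = I*√8759 - 3754 = -3754 + I*√8759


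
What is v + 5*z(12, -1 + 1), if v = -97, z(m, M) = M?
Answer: -97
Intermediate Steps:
v + 5*z(12, -1 + 1) = -97 + 5*(-1 + 1) = -97 + 5*0 = -97 + 0 = -97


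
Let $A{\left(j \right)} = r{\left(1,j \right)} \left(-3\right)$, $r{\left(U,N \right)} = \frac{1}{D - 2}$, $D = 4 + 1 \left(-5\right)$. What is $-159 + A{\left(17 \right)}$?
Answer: $-158$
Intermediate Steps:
$D = -1$ ($D = 4 - 5 = -1$)
$r{\left(U,N \right)} = - \frac{1}{3}$ ($r{\left(U,N \right)} = \frac{1}{-1 - 2} = \frac{1}{-3} = - \frac{1}{3}$)
$A{\left(j \right)} = 1$ ($A{\left(j \right)} = \left(- \frac{1}{3}\right) \left(-3\right) = 1$)
$-159 + A{\left(17 \right)} = -159 + 1 = -158$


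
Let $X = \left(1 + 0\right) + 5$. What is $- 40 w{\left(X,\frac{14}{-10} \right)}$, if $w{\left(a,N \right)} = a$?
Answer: $-240$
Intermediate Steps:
$X = 6$ ($X = 1 + 5 = 6$)
$- 40 w{\left(X,\frac{14}{-10} \right)} = \left(-40\right) 6 = -240$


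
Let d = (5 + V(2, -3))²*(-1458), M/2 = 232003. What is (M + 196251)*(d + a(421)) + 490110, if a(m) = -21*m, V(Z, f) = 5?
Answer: -102102312627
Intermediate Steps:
M = 464006 (M = 2*232003 = 464006)
d = -145800 (d = (5 + 5)²*(-1458) = 10²*(-1458) = 100*(-1458) = -145800)
(M + 196251)*(d + a(421)) + 490110 = (464006 + 196251)*(-145800 - 21*421) + 490110 = 660257*(-145800 - 8841) + 490110 = 660257*(-154641) + 490110 = -102102802737 + 490110 = -102102312627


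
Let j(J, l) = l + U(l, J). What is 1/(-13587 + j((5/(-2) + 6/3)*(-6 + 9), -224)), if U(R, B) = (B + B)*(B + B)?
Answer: -1/13802 ≈ -7.2453e-5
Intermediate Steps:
U(R, B) = 4*B² (U(R, B) = (2*B)*(2*B) = 4*B²)
j(J, l) = l + 4*J²
1/(-13587 + j((5/(-2) + 6/3)*(-6 + 9), -224)) = 1/(-13587 + (-224 + 4*((5/(-2) + 6/3)*(-6 + 9))²)) = 1/(-13587 + (-224 + 4*((5*(-½) + 6*(⅓))*3)²)) = 1/(-13587 + (-224 + 4*((-5/2 + 2)*3)²)) = 1/(-13587 + (-224 + 4*(-½*3)²)) = 1/(-13587 + (-224 + 4*(-3/2)²)) = 1/(-13587 + (-224 + 4*(9/4))) = 1/(-13587 + (-224 + 9)) = 1/(-13587 - 215) = 1/(-13802) = -1/13802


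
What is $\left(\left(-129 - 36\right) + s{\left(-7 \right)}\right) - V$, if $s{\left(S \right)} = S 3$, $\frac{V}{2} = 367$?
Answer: $-920$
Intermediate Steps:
$V = 734$ ($V = 2 \cdot 367 = 734$)
$s{\left(S \right)} = 3 S$
$\left(\left(-129 - 36\right) + s{\left(-7 \right)}\right) - V = \left(\left(-129 - 36\right) + 3 \left(-7\right)\right) - 734 = \left(-165 - 21\right) - 734 = -186 - 734 = -920$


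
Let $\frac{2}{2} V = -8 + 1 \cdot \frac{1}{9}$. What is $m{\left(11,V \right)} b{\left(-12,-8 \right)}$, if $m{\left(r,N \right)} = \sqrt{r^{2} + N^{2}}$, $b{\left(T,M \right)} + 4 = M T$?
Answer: $\frac{92 \sqrt{14842}}{9} \approx 1245.3$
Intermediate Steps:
$b{\left(T,M \right)} = -4 + M T$
$V = - \frac{71}{9}$ ($V = -8 + 1 \cdot \frac{1}{9} = -8 + \frac{1}{9} = - \frac{71}{9} \approx -7.8889$)
$m{\left(r,N \right)} = \sqrt{N^{2} + r^{2}}$
$m{\left(11,V \right)} b{\left(-12,-8 \right)} = \sqrt{\left(- \frac{71}{9}\right)^{2} + 11^{2}} \left(-4 - -96\right) = \sqrt{\frac{5041}{81} + 121} \left(-4 + 96\right) = \sqrt{\frac{14842}{81}} \cdot 92 = \frac{\sqrt{14842}}{9} \cdot 92 = \frac{92 \sqrt{14842}}{9}$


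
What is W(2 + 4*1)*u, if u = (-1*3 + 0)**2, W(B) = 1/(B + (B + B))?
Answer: 1/2 ≈ 0.50000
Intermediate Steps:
W(B) = 1/(3*B) (W(B) = 1/(B + 2*B) = 1/(3*B))
u = 9 (u = (-3 + 0)**2 = (-3)**2 = 9)
W(2 + 4*1)*u = (1/(3*(2 + 4*1)))*9 = (1/(3*(2 + 4)))*9 = ((1/3)/6)*9 = ((1/3)*(1/6))*9 = (1/18)*9 = 1/2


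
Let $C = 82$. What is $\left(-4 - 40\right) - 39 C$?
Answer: $-3242$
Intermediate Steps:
$\left(-4 - 40\right) - 39 C = \left(-4 - 40\right) - 3198 = -44 - 3198 = -3242$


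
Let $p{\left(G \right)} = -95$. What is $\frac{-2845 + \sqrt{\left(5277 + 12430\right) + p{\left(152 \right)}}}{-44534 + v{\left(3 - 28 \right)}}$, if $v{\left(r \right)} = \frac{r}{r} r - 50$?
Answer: $\frac{2845}{44609} - \frac{2 \sqrt{4403}}{44609} \approx 0.060801$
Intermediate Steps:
$v{\left(r \right)} = -50 + r$ ($v{\left(r \right)} = 1 r - 50 = r - 50 = -50 + r$)
$\frac{-2845 + \sqrt{\left(5277 + 12430\right) + p{\left(152 \right)}}}{-44534 + v{\left(3 - 28 \right)}} = \frac{-2845 + \sqrt{\left(5277 + 12430\right) - 95}}{-44534 + \left(-50 + \left(3 - 28\right)\right)} = \frac{-2845 + \sqrt{17707 - 95}}{-44534 + \left(-50 + \left(3 - 28\right)\right)} = \frac{-2845 + \sqrt{17612}}{-44534 - 75} = \frac{-2845 + 2 \sqrt{4403}}{-44534 - 75} = \frac{-2845 + 2 \sqrt{4403}}{-44609} = \left(-2845 + 2 \sqrt{4403}\right) \left(- \frac{1}{44609}\right) = \frac{2845}{44609} - \frac{2 \sqrt{4403}}{44609}$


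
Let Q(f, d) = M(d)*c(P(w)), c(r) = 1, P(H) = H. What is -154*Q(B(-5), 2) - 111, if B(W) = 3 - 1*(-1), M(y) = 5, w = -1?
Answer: -881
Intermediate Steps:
B(W) = 4 (B(W) = 3 + 1 = 4)
Q(f, d) = 5 (Q(f, d) = 5*1 = 5)
-154*Q(B(-5), 2) - 111 = -154*5 - 111 = -770 - 111 = -881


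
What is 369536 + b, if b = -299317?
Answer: 70219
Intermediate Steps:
369536 + b = 369536 - 299317 = 70219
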